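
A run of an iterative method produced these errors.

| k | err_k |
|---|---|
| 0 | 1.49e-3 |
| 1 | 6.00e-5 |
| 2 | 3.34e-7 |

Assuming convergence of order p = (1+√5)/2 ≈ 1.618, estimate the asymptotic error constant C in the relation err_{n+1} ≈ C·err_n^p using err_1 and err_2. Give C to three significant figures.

C ≈ err_2 / err_1^1.618
  = 3.34e-7 / (6.00e-5)^1.618
  = 3.34e-7 / 1.47587e-07 ≈ 2.2631

2.26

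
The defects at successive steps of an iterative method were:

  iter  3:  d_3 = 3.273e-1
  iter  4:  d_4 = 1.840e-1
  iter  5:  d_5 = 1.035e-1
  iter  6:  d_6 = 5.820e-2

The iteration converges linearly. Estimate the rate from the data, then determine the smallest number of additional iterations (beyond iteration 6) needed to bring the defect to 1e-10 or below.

36

Rate ρ ≈ d_6/d_5 = 5.820e-2/1.035e-1 = 0.5623.
After j more steps, d_{6+j} ≈ 5.820e-2·ρ^j; need ρ^j ≤ 1e-10/5.820e-2 = 1.71821e-09.
j ≥ ln(1.71821e-09)/ln(0.5623) = -20.1820/-0.57572 = 35.055.
So 36 more iterations are needed.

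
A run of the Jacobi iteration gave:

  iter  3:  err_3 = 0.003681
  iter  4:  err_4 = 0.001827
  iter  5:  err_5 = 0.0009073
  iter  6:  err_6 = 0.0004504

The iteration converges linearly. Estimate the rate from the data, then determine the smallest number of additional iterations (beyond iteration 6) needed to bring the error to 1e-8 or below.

Rate ρ ≈ err_6/err_5 = 0.0004504/0.0009073 = 0.4964.
After j more steps, err_{6+j} ≈ 0.0004504·ρ^j; need ρ^j ≤ 1e-8/0.0004504 = 2.22025e-05.
j ≥ ln(2.22025e-05)/ln(0.4964) = -10.7153/-0.70037 = 15.299.
So 16 more iterations are needed.

16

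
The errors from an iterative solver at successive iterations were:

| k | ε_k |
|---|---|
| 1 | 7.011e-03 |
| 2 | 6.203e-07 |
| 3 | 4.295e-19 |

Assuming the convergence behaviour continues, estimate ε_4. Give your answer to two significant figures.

First estimate the order: p ≈ ln(ε_3/ε_2) / ln(ε_2/ε_1) = ln(4.295e-19/6.203e-07)/ln(6.203e-07/7.011e-03) = ln(6.92407e-13)/ln(8.84753e-05) ≈ 3.0000.
Then ε_4 ≈ ε_3·(ε_3/ε_2)^p = 4.295e-19·(6.92407e-13)^3.0000 = 4.295e-19·3.31959e-37 ≈ 1.426e-55.

1.4e-55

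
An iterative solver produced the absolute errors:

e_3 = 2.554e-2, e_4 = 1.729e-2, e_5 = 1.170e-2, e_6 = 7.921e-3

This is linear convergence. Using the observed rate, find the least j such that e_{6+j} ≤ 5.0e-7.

Rate ρ ≈ e_6/e_5 = 7.921e-3/1.170e-2 = 0.6770.
After j more steps, e_{6+j} ≈ 7.921e-3·ρ^j; need ρ^j ≤ 5.0e-7/7.921e-3 = 6.31233e-05.
j ≥ ln(6.31233e-05)/ln(0.6770) = -9.6704/-0.39008 = 24.791.
So 25 more iterations are needed.

25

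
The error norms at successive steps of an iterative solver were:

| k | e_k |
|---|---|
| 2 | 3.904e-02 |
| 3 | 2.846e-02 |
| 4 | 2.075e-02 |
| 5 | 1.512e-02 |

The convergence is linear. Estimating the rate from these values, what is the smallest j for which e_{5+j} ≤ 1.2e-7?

Rate ρ ≈ e_5/e_4 = 1.512e-02/2.075e-02 = 0.7287.
After j more steps, e_{5+j} ≈ 1.512e-02·ρ^j; need ρ^j ≤ 1.2e-7/1.512e-02 = 7.93651e-06.
j ≥ ln(7.93651e-06)/ln(0.7287) = -11.7440/-0.31649 = 37.107.
So 38 more iterations are needed.

38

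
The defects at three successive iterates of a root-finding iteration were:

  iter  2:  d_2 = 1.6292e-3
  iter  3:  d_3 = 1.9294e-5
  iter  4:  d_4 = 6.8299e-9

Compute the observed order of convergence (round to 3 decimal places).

1.791

p ≈ ln(d_4/d_3) / ln(d_3/d_2)
  = ln(6.8299e-9/1.9294e-5) / ln(1.9294e-5/1.6292e-3)
  = ln(0.000353991) / ln(0.0118426)
  = -7.946239 / -4.436052 ≈ 1.791286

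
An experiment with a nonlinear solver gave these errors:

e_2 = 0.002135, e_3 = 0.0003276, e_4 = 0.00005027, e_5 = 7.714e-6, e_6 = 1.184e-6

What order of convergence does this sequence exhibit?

1

Consecutive ratios: e_6/e_5 = 1.184e-6/7.714e-6 = 0.153487, e_5/e_4 = 7.714e-6/0.00005027 = 0.153451.
p ≈ ln(0.153487)/ln(0.153451) = -1.8741/-1.8744 ≈ 1.00.
So the convergence is linear (order 1).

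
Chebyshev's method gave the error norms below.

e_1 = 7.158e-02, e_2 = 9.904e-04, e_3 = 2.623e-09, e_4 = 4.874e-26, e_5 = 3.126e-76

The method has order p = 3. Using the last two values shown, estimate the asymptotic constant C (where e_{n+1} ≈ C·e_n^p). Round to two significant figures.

2.7

C ≈ e_5 / e_4^3
  = 3.126e-76 / (4.874e-26)^3
  = 3.126e-76 / 1.15786e-76 ≈ 2.6998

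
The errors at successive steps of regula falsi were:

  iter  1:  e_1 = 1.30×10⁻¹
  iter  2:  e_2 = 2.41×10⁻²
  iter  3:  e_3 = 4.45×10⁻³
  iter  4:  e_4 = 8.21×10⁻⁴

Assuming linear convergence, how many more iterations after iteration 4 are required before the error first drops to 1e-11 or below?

11

Rate ρ ≈ e_4/e_3 = 8.21×10⁻⁴/4.45×10⁻³ = 0.1845.
After j more steps, e_{4+j} ≈ 8.21×10⁻⁴·ρ^j; need ρ^j ≤ 1e-11/8.21×10⁻⁴ = 1.21803e-08.
j ≥ ln(1.21803e-08)/ln(0.1845) = -18.2234/-1.69011 = 10.782.
So 11 more iterations are needed.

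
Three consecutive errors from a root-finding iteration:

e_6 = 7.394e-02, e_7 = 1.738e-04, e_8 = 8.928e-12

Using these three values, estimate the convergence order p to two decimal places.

2.77

p ≈ ln(e_8/e_7) / ln(e_7/e_6)
  = ln(8.928e-12/1.738e-04) / ln(1.738e-04/7.394e-02)
  = ln(5.13694e-08) / ln(0.00235055)
  = -16.78422 / -6.05311 ≈ 2.77283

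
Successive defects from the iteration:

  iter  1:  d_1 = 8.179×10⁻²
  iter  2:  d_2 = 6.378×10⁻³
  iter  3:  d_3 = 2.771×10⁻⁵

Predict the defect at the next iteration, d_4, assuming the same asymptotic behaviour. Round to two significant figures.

2.6e-10

First estimate the order: p ≈ ln(d_3/d_2) / ln(d_2/d_1) = ln(2.771×10⁻⁵/6.378×10⁻³)/ln(6.378×10⁻³/8.179×10⁻²) = ln(0.00434462)/ln(0.0779802) ≈ 2.1318.
Then d_4 ≈ d_3·(d_3/d_2)^p = 2.771×10⁻⁵·(0.00434462)^2.1318 = 2.771×10⁻⁵·9.21692e-06 ≈ 2.554e-10.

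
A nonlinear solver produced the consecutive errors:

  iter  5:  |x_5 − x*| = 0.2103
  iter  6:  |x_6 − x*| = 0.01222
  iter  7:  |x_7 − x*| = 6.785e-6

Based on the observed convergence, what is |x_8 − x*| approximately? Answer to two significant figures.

First estimate the order: p ≈ ln(|x_7 − x*|/|x_6 − x*|) / ln(|x_6 − x*|/|x_5 − x*|) = ln(6.785e-6/0.01222)/ln(0.01222/0.2103) = ln(0.000555237)/ln(0.0581075) ≈ 2.6344.
Then |x_8 − x*| ≈ |x_7 − x*|·(|x_7 − x*|/|x_6 − x*|)^p = 6.785e-6·(0.000555237)^2.6344 = 6.785e-6·2.65249e-09 ≈ 1.8e-14.

1.8e-14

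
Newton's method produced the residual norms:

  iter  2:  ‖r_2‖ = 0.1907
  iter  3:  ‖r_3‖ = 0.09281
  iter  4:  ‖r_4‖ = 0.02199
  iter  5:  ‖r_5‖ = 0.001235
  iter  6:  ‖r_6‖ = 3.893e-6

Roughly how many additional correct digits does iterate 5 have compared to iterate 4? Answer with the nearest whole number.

Digits gained ≈ log₁₀(‖r_4‖/‖r_5‖) = log₁₀(0.02199/0.001235) = log₁₀(17.8057) ≈ 1.251.

1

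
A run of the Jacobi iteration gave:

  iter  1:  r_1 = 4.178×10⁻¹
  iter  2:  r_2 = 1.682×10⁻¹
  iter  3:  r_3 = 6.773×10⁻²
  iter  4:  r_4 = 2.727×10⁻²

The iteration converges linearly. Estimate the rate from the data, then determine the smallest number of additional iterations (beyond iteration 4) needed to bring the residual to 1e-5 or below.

Rate ρ ≈ r_4/r_3 = 2.727×10⁻²/6.773×10⁻² = 0.4026.
After j more steps, r_{4+j} ≈ 2.727×10⁻²·ρ^j; need ρ^j ≤ 1e-5/2.727×10⁻² = 0.000366703.
j ≥ ln(0.000366703)/ln(0.4026) = -7.9110/-0.90981 = 8.695.
So 9 more iterations are needed.

9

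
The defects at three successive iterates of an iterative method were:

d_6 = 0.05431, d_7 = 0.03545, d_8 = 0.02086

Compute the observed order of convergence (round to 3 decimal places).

1.243

p ≈ ln(d_8/d_7) / ln(d_7/d_6)
  = ln(0.02086/0.03545) / ln(0.03545/0.05431)
  = ln(0.588434) / ln(0.652734)
  = -0.530291 / -0.426586 ≈ 1.243105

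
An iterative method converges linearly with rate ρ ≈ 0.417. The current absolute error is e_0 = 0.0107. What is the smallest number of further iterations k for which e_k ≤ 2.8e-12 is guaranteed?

After k steps, e_k ≈ 0.0107·0.417^k.
Need 0.417^k ≤ 2.8e-12/0.0107 = 2.61682e-10.
k ≥ ln(2.61682e-10)/ln(0.417) = -22.0639/-0.87467 = 25.225.
Smallest integer k = 26.

26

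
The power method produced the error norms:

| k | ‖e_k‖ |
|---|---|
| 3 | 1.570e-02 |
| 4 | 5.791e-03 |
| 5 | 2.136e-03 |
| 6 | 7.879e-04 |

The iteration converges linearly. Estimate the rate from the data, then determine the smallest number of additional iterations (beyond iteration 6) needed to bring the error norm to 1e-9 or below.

Rate ρ ≈ ‖e_6‖/‖e_5‖ = 7.879e-04/2.136e-03 = 0.3689.
After j more steps, ‖e_{6+j}‖ ≈ 7.879e-04·ρ^j; need ρ^j ≤ 1e-9/7.879e-04 = 1.2692e-06.
j ≥ ln(1.2692e-06)/ln(0.3689) = -13.5771/-0.99723 = 13.615.
So 14 more iterations are needed.

14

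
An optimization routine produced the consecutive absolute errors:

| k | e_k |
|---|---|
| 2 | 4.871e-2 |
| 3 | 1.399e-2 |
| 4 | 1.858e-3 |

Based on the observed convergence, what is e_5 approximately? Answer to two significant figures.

First estimate the order: p ≈ ln(e_4/e_3) / ln(e_3/e_2) = ln(1.858e-3/1.399e-2)/ln(1.399e-2/4.871e-2) = ln(0.132809)/ln(0.28721) ≈ 1.6183.
Then e_5 ≈ e_4·(e_4/e_3)^p = 1.858e-3·(0.132809)^1.6183 = 1.858e-3·0.038117 ≈ 7.082e-05.

7.1e-5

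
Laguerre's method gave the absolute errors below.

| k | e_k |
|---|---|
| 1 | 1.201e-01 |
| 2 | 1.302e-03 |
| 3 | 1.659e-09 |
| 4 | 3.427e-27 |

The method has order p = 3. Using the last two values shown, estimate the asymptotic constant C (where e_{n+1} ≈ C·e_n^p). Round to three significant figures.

0.751

C ≈ e_4 / e_3^3
  = 3.427e-27 / (1.659e-09)^3
  = 3.427e-27 / 4.56603e-27 ≈ 0.75054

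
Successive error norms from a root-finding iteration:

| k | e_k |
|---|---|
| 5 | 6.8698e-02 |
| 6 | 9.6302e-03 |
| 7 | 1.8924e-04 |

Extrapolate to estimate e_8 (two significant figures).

7.3e-8

First estimate the order: p ≈ ln(e_7/e_6) / ln(e_6/e_5) = ln(1.8924e-04/9.6302e-03)/ln(9.6302e-03/6.8698e-02) = ln(0.0196507)/ln(0.140182) ≈ 2.0000.
Then e_8 ≈ e_7·(e_7/e_6)^p = 1.8924e-04·(0.0196507)^2.0000 = 1.8924e-04·0.00038615 ≈ 7.308e-08.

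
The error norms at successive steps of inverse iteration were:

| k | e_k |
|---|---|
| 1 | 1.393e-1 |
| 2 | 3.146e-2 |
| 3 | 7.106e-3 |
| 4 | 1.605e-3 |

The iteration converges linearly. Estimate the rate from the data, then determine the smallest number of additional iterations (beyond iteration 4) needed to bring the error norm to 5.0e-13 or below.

Rate ρ ≈ e_4/e_3 = 1.605e-3/7.106e-3 = 0.2259.
After j more steps, e_{4+j} ≈ 1.605e-3·ρ^j; need ρ^j ≤ 5.0e-13/1.605e-3 = 3.11526e-10.
j ≥ ln(3.11526e-10)/ln(0.2259) = -21.8895/-1.48766 = 14.714.
So 15 more iterations are needed.

15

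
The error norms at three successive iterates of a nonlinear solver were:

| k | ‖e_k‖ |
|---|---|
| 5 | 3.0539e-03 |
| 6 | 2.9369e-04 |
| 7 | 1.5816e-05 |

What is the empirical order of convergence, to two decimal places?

1.25

p ≈ ln(‖e_7‖/‖e_6‖) / ln(‖e_6‖/‖e_5‖)
  = ln(1.5816e-05/2.9369e-04) / ln(2.9369e-04/3.0539e-03)
  = ln(0.0538527) / ln(0.0961688)
  = -2.92150 / -2.34165 ≈ 1.24762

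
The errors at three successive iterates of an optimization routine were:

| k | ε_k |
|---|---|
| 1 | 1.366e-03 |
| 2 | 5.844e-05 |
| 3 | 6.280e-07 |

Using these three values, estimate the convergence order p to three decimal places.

p ≈ ln(ε_3/ε_2) / ln(ε_2/ε_1)
  = ln(6.280e-07/5.844e-05) / ln(5.844e-05/1.366e-03)
  = ln(0.0107461) / ln(0.0427818)
  = -4.533212 / -3.151643 ≈ 1.438365

1.438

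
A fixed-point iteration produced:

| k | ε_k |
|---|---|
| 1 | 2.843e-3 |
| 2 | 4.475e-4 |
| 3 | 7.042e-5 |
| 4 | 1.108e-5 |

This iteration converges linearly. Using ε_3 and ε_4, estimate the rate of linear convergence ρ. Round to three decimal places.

ρ ≈ ε_4/ε_3 = 1.108e-5/7.042e-5 = 0.15734

0.157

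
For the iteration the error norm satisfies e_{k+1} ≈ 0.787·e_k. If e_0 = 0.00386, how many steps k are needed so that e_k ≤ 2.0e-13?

After k steps, e_k ≈ 0.00386·0.787^k.
Need 0.787^k ≤ 2.0e-13/0.00386 = 5.18135e-11.
k ≥ ln(5.18135e-11)/ln(0.787) = -23.6834/-0.23953 = 98.874.
Smallest integer k = 99.

99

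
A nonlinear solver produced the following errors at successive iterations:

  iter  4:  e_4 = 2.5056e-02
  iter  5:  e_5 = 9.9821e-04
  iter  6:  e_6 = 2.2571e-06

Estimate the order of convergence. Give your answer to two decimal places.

1.89

p ≈ ln(e_6/e_5) / ln(e_5/e_4)
  = ln(2.2571e-06/9.9821e-04) / ln(9.9821e-04/2.5056e-02)
  = ln(0.00226115) / ln(0.0398392)
  = -6.09188 / -3.22290 ≈ 1.89019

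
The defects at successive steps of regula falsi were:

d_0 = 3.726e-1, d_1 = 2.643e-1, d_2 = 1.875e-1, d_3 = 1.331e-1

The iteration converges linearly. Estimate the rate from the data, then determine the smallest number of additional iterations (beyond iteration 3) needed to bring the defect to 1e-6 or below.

Rate ρ ≈ d_3/d_2 = 1.331e-1/1.875e-1 = 0.7099.
After j more steps, d_{3+j} ≈ 1.331e-1·ρ^j; need ρ^j ≤ 1e-6/1.331e-1 = 7.51315e-06.
j ≥ ln(7.51315e-06)/ln(0.7099) = -11.7989/-0.34263 = 34.436.
So 35 more iterations are needed.

35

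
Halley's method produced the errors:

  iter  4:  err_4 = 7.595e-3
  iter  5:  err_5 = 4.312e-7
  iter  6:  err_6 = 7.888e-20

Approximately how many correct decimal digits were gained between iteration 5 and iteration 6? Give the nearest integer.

Digits gained ≈ log₁₀(err_5/err_6) = log₁₀(4.312e-7/7.888e-20) = log₁₀(5.46653e+12) ≈ 12.738.

13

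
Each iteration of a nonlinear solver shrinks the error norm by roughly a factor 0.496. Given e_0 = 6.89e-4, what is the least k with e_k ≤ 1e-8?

16

After k steps, e_k ≈ 6.89e-4·0.496^k.
Need 0.496^k ≤ 1e-8/6.89e-4 = 1.45138e-05.
k ≥ ln(1.45138e-05)/ln(0.496) = -11.1404/-0.70118 = 15.888.
Smallest integer k = 16.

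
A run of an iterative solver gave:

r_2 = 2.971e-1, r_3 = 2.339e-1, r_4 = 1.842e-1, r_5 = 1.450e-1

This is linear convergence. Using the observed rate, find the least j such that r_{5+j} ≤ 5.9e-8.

Rate ρ ≈ r_5/r_4 = 1.450e-1/1.842e-1 = 0.7872.
After j more steps, r_{5+j} ≈ 1.450e-1·ρ^j; need ρ^j ≤ 5.9e-8/1.450e-1 = 4.06897e-07.
j ≥ ln(4.06897e-07)/ln(0.7872) = -14.7147/-0.23927 = 61.498.
So 62 more iterations are needed.

62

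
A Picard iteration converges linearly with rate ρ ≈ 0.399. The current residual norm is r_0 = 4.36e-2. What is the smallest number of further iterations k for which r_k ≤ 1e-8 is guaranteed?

After k steps, r_k ≈ 4.36e-2·0.399^k.
Need 0.399^k ≤ 1e-8/4.36e-2 = 2.29358e-07.
k ≥ ln(2.29358e-07)/ln(0.399) = -15.2880/-0.91879 = 16.639.
Smallest integer k = 17.

17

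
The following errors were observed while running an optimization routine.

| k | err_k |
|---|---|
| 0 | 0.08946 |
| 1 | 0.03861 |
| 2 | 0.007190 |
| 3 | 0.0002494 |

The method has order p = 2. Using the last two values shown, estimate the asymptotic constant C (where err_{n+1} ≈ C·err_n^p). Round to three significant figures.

4.82

C ≈ err_3 / err_2^2
  = 0.0002494 / (0.007190)^2
  = 0.0002494 / 5.16961e-05 ≈ 4.8243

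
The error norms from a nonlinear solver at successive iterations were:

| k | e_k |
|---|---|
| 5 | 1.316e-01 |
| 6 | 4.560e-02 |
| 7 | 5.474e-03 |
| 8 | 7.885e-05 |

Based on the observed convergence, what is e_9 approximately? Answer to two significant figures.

First estimate the order: p ≈ ln(e_8/e_7) / ln(e_7/e_6) = ln(7.885e-05/5.474e-03)/ln(5.474e-03/4.560e-02) = ln(0.0144045)/ln(0.120044) ≈ 2.0002.
Then e_9 ≈ e_8·(e_8/e_7)^p = 7.885e-05·(0.0144045)^2.0002 = 7.885e-05·0.000207314 ≈ 1.635e-08.

1.6e-8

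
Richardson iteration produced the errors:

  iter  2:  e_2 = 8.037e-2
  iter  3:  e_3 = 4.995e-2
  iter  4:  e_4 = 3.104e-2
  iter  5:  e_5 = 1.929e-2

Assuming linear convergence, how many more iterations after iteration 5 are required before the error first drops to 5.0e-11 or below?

42

Rate ρ ≈ e_5/e_4 = 1.929e-2/3.104e-2 = 0.6215.
After j more steps, e_{5+j} ≈ 1.929e-2·ρ^j; need ρ^j ≤ 5.0e-11/1.929e-2 = 2.59202e-09.
j ≥ ln(2.59202e-09)/ln(0.6215) = -19.7708/-0.47562 = 41.568.
So 42 more iterations are needed.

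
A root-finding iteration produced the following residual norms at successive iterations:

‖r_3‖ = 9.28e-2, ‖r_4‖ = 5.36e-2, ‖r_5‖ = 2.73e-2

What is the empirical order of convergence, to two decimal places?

1.23

p ≈ ln(‖r_5‖/‖r_4‖) / ln(‖r_4‖/‖r_3‖)
  = ln(2.73e-2/5.36e-2) / ln(5.36e-2/9.28e-2)
  = ln(0.509328) / ln(0.577586)
  = -0.67466 / -0.54890 ≈ 1.22911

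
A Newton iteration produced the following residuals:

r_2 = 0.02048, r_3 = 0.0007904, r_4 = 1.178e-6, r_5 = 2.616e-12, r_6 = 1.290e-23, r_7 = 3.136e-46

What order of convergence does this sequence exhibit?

Consecutive ratios: r_7/r_6 = 3.136e-46/1.290e-23 = 2.43101e-23, r_6/r_5 = 1.290e-23/2.616e-12 = 4.93119e-12.
p ≈ ln(2.43101e-23)/ln(4.93119e-12) = -52.0712/-26.0354 ≈ 2.00.
So the convergence is quadratic (order 2).

2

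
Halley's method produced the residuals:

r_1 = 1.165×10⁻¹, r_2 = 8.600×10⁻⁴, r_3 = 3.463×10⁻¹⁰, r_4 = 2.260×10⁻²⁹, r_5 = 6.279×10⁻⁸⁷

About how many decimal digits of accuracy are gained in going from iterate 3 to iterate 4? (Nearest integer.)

19

Digits gained ≈ log₁₀(r_3/r_4) = log₁₀(3.463×10⁻¹⁰/2.260×10⁻²⁹) = log₁₀(1.5323e+19) ≈ 19.185.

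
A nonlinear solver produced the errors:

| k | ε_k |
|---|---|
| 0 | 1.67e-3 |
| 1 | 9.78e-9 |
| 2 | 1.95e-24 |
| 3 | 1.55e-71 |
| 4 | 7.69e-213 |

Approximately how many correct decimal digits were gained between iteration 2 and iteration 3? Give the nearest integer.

47

Digits gained ≈ log₁₀(ε_2/ε_3) = log₁₀(1.95e-24/1.55e-71) = log₁₀(1.25806e+47) ≈ 47.100.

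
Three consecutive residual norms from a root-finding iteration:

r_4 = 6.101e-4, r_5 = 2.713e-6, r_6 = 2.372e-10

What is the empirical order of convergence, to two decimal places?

1.73

p ≈ ln(r_6/r_5) / ln(r_5/r_4)
  = ln(2.372e-10/2.713e-6) / ln(2.713e-6/6.101e-4)
  = ln(8.74309e-05) / ln(0.00444681)
  = -9.34466 / -5.41557 ≈ 1.72552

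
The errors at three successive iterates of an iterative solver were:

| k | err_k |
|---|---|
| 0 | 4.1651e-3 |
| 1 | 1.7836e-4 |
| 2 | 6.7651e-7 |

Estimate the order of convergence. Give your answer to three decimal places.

p ≈ ln(err_2/err_1) / ln(err_1/err_0)
  = ln(6.7651e-7/1.7836e-4) / ln(1.7836e-4/4.1651e-3)
  = ln(0.00379295) / ln(0.0428225)
  = -5.574611 / -3.150692 ≈ 1.769329

1.769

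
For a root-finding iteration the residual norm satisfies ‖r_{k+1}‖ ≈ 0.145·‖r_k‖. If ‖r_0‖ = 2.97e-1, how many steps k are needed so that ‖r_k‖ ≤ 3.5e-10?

After k steps, ‖r_k‖ ≈ 2.97e-1·0.145^k.
Need 0.145^k ≤ 3.5e-10/2.97e-1 = 1.17845e-09.
k ≥ ln(1.17845e-09)/ln(0.145) = -20.5591/-1.93102 = 10.647.
Smallest integer k = 11.

11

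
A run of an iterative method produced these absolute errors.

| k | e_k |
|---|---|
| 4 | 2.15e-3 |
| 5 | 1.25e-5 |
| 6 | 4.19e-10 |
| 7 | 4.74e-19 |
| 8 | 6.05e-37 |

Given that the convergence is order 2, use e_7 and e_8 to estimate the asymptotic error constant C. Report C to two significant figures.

2.7

C ≈ e_8 / e_7^2
  = 6.05e-37 / (4.74e-19)^2
  = 6.05e-37 / 2.24676e-37 ≈ 2.6928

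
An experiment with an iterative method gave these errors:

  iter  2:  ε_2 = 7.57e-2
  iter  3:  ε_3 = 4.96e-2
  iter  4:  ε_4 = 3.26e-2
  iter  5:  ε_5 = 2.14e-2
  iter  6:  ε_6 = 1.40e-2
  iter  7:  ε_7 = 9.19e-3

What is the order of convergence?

Consecutive ratios: ε_7/ε_6 = 9.19e-3/1.40e-2 = 0.656429, ε_6/ε_5 = 1.40e-2/2.14e-2 = 0.654206.
p ≈ ln(0.656429)/ln(0.654206) = -0.4209/-0.4243 ≈ 0.99.
So the convergence is linear (order 1).

1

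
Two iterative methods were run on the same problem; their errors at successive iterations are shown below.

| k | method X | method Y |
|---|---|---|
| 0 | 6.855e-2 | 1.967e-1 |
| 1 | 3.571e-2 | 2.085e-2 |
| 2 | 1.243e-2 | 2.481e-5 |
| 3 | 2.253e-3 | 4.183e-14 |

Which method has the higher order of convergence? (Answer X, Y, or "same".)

Method X: p ≈ ln(2.253e-3/1.243e-2)/ln(1.243e-2/3.571e-2) ≈ 1.62.
Method Y: p ≈ ln(4.183e-14/2.481e-5)/ln(2.481e-5/2.085e-2) ≈ 3.00.
Method Y has the higher order (≈3.0 vs ≈1.6).

Y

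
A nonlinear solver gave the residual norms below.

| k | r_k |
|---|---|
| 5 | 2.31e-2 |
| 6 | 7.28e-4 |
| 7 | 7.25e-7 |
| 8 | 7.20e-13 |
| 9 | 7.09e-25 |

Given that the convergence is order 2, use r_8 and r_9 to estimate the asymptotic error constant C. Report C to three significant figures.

C ≈ r_9 / r_8^2
  = 7.09e-25 / (7.20e-13)^2
  = 7.09e-25 / 5.184e-25 ≈ 1.3677

1.37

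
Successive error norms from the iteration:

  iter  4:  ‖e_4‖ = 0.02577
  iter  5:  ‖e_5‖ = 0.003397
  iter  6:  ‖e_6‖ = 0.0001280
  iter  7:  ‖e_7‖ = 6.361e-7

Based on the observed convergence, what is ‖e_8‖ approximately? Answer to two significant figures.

First estimate the order: p ≈ ln(‖e_7‖/‖e_6‖) / ln(‖e_6‖/‖e_5‖) = ln(6.361e-7/0.0001280)/ln(0.0001280/0.003397) = ln(0.00496953)/ln(0.0376803) ≈ 1.6179.
Then ‖e_8‖ ≈ ‖e_7‖·(‖e_7‖/‖e_6‖)^p = 6.361e-7·(0.00496953)^1.6179 = 6.361e-7·0.000187443 ≈ 1.192e-10.

1.2e-10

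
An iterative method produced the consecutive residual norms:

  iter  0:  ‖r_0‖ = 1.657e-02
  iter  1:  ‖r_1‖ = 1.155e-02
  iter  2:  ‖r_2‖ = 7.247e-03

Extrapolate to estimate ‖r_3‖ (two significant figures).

First estimate the order: p ≈ ln(‖r_2‖/‖r_1‖) / ln(‖r_1‖/‖r_0‖) = ln(7.247e-03/1.155e-02)/ln(1.155e-02/1.657e-02) = ln(0.627446)/ln(0.697043) ≈ 1.2915.
Then ‖r_3‖ ≈ ‖r_2‖·(‖r_2‖/‖r_1‖)^p = 7.247e-03·(0.627446)^1.2915 = 7.247e-03·0.547734 ≈ 0.003969.

4.0e-3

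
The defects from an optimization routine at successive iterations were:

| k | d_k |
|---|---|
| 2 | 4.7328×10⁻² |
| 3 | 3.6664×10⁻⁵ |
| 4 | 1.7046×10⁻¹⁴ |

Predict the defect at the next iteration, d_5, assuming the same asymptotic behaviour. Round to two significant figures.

1.7e-42

First estimate the order: p ≈ ln(d_4/d_3) / ln(d_3/d_2) = ln(1.7046×10⁻¹⁴/3.6664×10⁻⁵)/ln(3.6664×10⁻⁵/4.7328×10⁻²) = ln(4.64925e-10)/ln(0.000774679) ≈ 3.0000.
Then d_5 ≈ d_4·(d_4/d_3)^p = 1.7046×10⁻¹⁴·(4.64925e-10)^3.0000 = 1.7046×10⁻¹⁴·1.00496e-28 ≈ 1.713e-42.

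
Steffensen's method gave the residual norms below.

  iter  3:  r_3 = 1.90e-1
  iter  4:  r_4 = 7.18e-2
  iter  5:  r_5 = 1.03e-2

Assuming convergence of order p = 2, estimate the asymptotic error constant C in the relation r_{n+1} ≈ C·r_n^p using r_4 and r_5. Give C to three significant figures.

C ≈ r_5 / r_4^2
  = 1.03e-2 / (7.18e-2)^2
  = 1.03e-2 / 0.00515524 ≈ 1.998

2.00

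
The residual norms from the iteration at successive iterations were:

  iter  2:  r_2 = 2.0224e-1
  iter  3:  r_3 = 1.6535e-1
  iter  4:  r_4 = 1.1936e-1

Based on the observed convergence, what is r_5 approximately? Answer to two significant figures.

7.0e-2

First estimate the order: p ≈ ln(r_4/r_3) / ln(r_3/r_2) = ln(1.1936e-1/1.6535e-1)/ln(1.6535e-1/2.0224e-1) = ln(0.721863)/ln(0.817593) ≈ 1.6183.
Then r_5 ≈ r_4·(r_4/r_3)^p = 1.1936e-1·(0.721863)^1.6183 = 1.1936e-1·0.590116 ≈ 0.07044.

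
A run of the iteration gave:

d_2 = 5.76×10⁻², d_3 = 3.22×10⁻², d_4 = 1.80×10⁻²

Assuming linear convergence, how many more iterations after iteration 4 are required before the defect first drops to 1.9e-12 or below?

Rate ρ ≈ d_4/d_3 = 1.80×10⁻²/3.22×10⁻² = 0.5590.
After j more steps, d_{4+j} ≈ 1.80×10⁻²·ρ^j; need ρ^j ≤ 1.9e-12/1.80×10⁻² = 1.05556e-10.
j ≥ ln(1.05556e-10)/ln(0.5590) = -22.9718/-0.58161 = 39.497.
So 40 more iterations are needed.

40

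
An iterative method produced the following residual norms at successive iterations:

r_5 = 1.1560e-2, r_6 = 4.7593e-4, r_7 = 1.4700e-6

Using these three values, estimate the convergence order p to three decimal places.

p ≈ ln(r_7/r_6) / ln(r_6/r_5)
  = ln(1.4700e-6/4.7593e-4) / ln(4.7593e-4/1.1560e-2)
  = ln(0.00308869) / ln(0.0411704)
  = -5.780008 / -3.190036 ≈ 1.811894

1.812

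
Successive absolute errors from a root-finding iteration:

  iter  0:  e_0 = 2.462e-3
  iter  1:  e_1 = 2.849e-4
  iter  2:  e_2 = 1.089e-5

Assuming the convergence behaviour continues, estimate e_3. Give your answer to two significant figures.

7.8e-8

First estimate the order: p ≈ ln(e_2/e_1) / ln(e_1/e_0) = ln(1.089e-5/2.849e-4)/ln(2.849e-4/2.462e-3) = ln(0.0382239)/ln(0.115719) ≈ 1.5136.
Then e_3 ≈ e_2·(e_2/e_1)^p = 1.089e-5·(0.0382239)^1.5136 = 1.089e-5·0.00714862 ≈ 7.785e-08.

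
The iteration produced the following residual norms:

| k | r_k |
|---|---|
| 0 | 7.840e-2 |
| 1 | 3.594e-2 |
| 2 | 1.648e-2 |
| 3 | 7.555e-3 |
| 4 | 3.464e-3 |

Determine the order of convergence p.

1

Consecutive ratios: r_4/r_3 = 3.464e-3/7.555e-3 = 0.458504, r_3/r_2 = 7.555e-3/1.648e-2 = 0.458434.
p ≈ ln(0.458504)/ln(0.458434) = -0.7798/-0.7799 ≈ 1.00.
So the convergence is linear (order 1).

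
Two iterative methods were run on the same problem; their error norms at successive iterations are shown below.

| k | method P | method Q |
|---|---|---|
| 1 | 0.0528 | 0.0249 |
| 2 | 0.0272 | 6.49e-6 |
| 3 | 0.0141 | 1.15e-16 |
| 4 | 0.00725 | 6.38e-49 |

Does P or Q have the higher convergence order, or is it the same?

Method P: p ≈ ln(0.00725/0.0141)/ln(0.0141/0.0272) ≈ 1.01.
Method Q: p ≈ ln(6.38e-49/1.15e-16)/ln(1.15e-16/6.49e-6) ≈ 3.00.
Method Q has the higher order (≈3.0 vs ≈1.0).

Q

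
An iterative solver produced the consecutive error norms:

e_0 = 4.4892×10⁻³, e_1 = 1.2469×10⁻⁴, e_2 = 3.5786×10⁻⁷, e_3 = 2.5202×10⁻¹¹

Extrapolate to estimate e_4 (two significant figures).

4.2e-18

First estimate the order: p ≈ ln(e_3/e_2) / ln(e_2/e_1) = ln(2.5202×10⁻¹¹/3.5786×10⁻⁷)/ln(3.5786×10⁻⁷/1.2469×10⁻⁴) = ln(7.04242e-05)/ln(0.00287) ≈ 1.6334.
Then e_4 ≈ e_3·(e_3/e_2)^p = 2.5202×10⁻¹¹·(7.04242e-05)^1.6334 = 2.5202×10⁻¹¹·1.6507e-07 ≈ 4.16e-18.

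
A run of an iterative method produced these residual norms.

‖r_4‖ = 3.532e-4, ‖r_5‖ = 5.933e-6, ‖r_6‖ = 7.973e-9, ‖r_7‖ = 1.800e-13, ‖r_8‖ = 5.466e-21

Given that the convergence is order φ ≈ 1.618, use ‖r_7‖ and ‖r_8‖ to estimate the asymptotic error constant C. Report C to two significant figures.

C ≈ ‖r_8‖ / ‖r_7‖^1.618
  = 5.466e-21 / (1.800e-13)^1.618
  = 5.466e-21 / 2.39349e-21 ≈ 2.2837

2.3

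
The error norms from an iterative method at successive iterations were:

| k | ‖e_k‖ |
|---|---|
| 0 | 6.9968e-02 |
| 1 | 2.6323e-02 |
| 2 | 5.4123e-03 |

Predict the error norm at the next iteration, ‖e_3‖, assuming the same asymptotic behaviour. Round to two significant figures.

First estimate the order: p ≈ ln(‖e_2‖/‖e_1‖) / ln(‖e_1‖/‖e_0‖) = ln(5.4123e-03/2.6323e-02)/ln(2.6323e-02/6.9968e-02) = ln(0.205611)/ln(0.376215) ≈ 1.6180.
Then ‖e_3‖ ≈ ‖e_2‖·(‖e_2‖/‖e_1‖)^p = 5.4123e-03·(0.205611)^1.6180 = 5.4123e-03·0.0773587 ≈ 0.0004187.

4.2e-4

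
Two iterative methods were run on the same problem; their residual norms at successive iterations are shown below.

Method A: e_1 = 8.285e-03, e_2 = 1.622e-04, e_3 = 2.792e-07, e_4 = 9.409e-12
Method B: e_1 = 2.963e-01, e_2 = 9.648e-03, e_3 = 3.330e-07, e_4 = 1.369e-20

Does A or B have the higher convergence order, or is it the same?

B

Method A: p ≈ ln(9.409e-12/2.792e-07)/ln(2.792e-07/1.622e-04) ≈ 1.62.
Method B: p ≈ ln(1.369e-20/3.330e-07)/ln(3.330e-07/9.648e-03) ≈ 3.00.
Method B has the higher order (≈3.0 vs ≈1.6).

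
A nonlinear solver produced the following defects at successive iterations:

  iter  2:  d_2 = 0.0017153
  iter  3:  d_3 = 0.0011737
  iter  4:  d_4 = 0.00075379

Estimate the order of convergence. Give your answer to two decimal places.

1.17

p ≈ ln(d_4/d_3) / ln(d_3/d_2)
  = ln(0.00075379/0.0011737) / ln(0.0011737/0.0017153)
  = ln(0.642234) / ln(0.684253)
  = -0.44280 / -0.37943 ≈ 1.16701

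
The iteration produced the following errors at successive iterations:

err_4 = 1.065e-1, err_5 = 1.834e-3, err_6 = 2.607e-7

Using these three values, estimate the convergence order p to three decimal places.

2.181

p ≈ ln(err_6/err_5) / ln(err_5/err_4)
  = ln(2.607e-7/1.834e-3) / ln(1.834e-3/1.065e-1)
  = ln(0.000142148) / ln(0.0172207)
  = -8.858642 / -4.061643 ≈ 2.181049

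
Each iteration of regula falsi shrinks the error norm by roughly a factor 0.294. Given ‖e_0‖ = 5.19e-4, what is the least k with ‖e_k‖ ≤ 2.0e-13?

After k steps, ‖e_k‖ ≈ 5.19e-4·0.294^k.
Need 0.294^k ≤ 2.0e-13/5.19e-4 = 3.85356e-10.
k ≥ ln(3.85356e-10)/ln(0.294) = -21.6769/-1.22418 = 17.707.
Smallest integer k = 18.

18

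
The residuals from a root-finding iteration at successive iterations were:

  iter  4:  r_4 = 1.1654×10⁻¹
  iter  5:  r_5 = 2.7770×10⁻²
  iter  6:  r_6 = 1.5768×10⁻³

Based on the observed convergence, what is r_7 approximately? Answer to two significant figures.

First estimate the order: p ≈ ln(r_6/r_5) / ln(r_5/r_4) = ln(1.5768×10⁻³/2.7770×10⁻²)/ln(2.7770×10⁻²/1.1654×10⁻¹) = ln(0.0567807)/ln(0.238287) ≈ 2.0000.
Then r_7 ≈ r_6·(r_6/r_5)^p = 1.5768×10⁻³·(0.0567807)^2.0000 = 1.5768×10⁻³·0.00322405 ≈ 5.084e-06.

5.1e-6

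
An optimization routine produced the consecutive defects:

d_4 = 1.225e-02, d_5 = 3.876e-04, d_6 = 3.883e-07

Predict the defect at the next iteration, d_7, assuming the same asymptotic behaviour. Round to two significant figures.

3.9e-13

First estimate the order: p ≈ ln(d_6/d_5) / ln(d_5/d_4) = ln(3.883e-07/3.876e-04)/ln(3.876e-04/1.225e-02) = ln(0.00100181)/ln(0.0316408) ≈ 1.9998.
Then d_7 ≈ d_6·(d_6/d_5)^p = 3.883e-07·(0.00100181)^1.9998 = 3.883e-07·1.00501e-06 ≈ 3.902e-13.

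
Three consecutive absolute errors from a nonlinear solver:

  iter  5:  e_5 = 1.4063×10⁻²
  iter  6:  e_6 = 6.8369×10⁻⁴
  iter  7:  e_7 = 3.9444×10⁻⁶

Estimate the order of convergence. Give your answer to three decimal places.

p ≈ ln(e_7/e_6) / ln(e_6/e_5)
  = ln(3.9444×10⁻⁶/6.8369×10⁻⁴) / ln(6.8369×10⁻⁴/1.4063×10⁻²)
  = ln(0.00576928) / ln(0.0486162)
  = -5.155208 / -3.023798 ≈ 1.704878

1.705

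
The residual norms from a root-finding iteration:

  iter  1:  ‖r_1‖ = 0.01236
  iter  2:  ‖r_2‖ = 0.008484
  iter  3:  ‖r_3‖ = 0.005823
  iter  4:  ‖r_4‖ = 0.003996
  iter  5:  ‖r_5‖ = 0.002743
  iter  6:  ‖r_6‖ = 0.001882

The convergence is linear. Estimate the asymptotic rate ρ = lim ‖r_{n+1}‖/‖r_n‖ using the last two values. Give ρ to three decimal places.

0.686

ρ ≈ ‖r_6‖/‖r_5‖ = 0.001882/0.002743 = 0.68611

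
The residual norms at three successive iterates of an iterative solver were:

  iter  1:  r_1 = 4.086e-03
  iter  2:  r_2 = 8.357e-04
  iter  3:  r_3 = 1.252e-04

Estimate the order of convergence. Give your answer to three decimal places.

1.196

p ≈ ln(r_3/r_2) / ln(r_2/r_1)
  = ln(1.252e-04/8.357e-04) / ln(8.357e-04/4.086e-03)
  = ln(0.149815) / ln(0.204528)
  = -1.898354 / -1.587050 ≈ 1.196153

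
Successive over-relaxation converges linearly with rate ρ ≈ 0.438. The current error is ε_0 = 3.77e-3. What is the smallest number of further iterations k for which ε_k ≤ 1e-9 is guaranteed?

After k steps, ε_k ≈ 3.77e-3·0.438^k.
Need 0.438^k ≤ 1e-9/3.77e-3 = 2.65252e-07.
k ≥ ln(2.65252e-07)/ln(0.438) = -15.1426/-0.82554 = 18.343.
Smallest integer k = 19.

19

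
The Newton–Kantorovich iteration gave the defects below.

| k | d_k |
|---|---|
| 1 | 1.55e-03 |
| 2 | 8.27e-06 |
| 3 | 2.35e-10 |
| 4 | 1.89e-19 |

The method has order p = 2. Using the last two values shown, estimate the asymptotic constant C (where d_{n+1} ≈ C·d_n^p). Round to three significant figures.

C ≈ d_4 / d_3^2
  = 1.89e-19 / (2.35e-10)^2
  = 1.89e-19 / 5.5225e-20 ≈ 3.4224

3.42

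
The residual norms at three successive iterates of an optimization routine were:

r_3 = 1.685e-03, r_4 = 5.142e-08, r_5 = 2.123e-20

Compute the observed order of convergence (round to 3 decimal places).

2.743

p ≈ ln(r_5/r_4) / ln(r_4/r_3)
  = ln(2.123e-20/5.142e-08) / ln(5.142e-08/1.685e-03)
  = ln(4.12874e-13) / ln(3.05163e-05)
  = -28.515634 / -10.397250 ≈ 2.742613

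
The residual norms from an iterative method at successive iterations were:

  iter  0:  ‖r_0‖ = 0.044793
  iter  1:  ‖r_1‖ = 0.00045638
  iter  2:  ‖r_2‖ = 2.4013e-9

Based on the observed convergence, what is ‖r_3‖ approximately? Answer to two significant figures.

First estimate the order: p ≈ ln(‖r_2‖/‖r_1‖) / ln(‖r_1‖/‖r_0‖) = ln(2.4013e-9/0.00045638)/ln(0.00045638/0.044793) = ln(5.26162e-06)/ln(0.0101886) ≈ 2.6502.
Then ‖r_3‖ ≈ ‖r_2‖·(‖r_2‖/‖r_1‖)^p = 2.4013e-9·(5.26162e-06)^2.6502 = 2.4013e-9·1.02308e-14 ≈ 2.457e-23.

2.5e-23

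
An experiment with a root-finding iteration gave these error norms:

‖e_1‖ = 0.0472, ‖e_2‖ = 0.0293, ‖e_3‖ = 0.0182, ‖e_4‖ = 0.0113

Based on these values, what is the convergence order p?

Consecutive ratios: ‖e_4‖/‖e_3‖ = 0.0113/0.0182 = 0.620879, ‖e_3‖/‖e_2‖ = 0.0182/0.0293 = 0.62116.
p ≈ ln(0.620879)/ln(0.62116) = -0.4766/-0.4762 ≈ 1.00.
So the convergence is linear (order 1).

1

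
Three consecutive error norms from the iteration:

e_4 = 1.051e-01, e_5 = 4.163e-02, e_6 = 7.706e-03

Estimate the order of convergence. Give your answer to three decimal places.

1.821

p ≈ ln(e_6/e_5) / ln(e_5/e_4)
  = ln(7.706e-03/4.163e-02) / ln(4.163e-02/1.051e-01)
  = ln(0.185107) / ln(0.396099)
  = -1.686821 / -0.926091 ≈ 1.821442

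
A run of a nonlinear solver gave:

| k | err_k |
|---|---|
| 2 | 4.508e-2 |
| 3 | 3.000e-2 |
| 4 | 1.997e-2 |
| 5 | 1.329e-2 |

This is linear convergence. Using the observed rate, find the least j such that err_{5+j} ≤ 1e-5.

18

Rate ρ ≈ err_5/err_4 = 1.329e-2/1.997e-2 = 0.6655.
After j more steps, err_{5+j} ≈ 1.329e-2·ρ^j; need ρ^j ≤ 1e-5/1.329e-2 = 0.000752445.
j ≥ ln(0.000752445)/ln(0.6655) = -7.1922/-0.40722 = 17.662.
So 18 more iterations are needed.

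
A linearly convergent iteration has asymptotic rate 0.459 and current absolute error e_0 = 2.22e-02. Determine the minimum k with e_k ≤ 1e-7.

After k steps, e_k ≈ 2.22e-02·0.459^k.
Need 0.459^k ≤ 1e-7/2.22e-02 = 4.5045e-06.
k ≥ ln(4.5045e-06)/ln(0.459) = -12.3104/-0.77871 = 15.809.
Smallest integer k = 16.

16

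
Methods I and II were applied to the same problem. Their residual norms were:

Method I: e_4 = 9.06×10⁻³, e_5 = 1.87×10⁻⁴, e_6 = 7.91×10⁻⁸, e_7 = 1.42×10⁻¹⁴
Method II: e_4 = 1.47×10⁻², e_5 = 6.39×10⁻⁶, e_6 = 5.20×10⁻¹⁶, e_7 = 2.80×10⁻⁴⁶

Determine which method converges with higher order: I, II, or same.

II

Method I: p ≈ ln(1.42×10⁻¹⁴/7.91×10⁻⁸)/ln(7.91×10⁻⁸/1.87×10⁻⁴) ≈ 2.00.
Method II: p ≈ ln(2.80×10⁻⁴⁶/5.20×10⁻¹⁶)/ln(5.20×10⁻¹⁶/6.39×10⁻⁶) ≈ 3.00.
Method II has the higher order (≈3.0 vs ≈2.0).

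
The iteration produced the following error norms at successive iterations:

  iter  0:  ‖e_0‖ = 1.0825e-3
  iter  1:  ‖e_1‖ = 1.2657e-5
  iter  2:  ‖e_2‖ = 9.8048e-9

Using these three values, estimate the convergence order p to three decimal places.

1.610

p ≈ ln(‖e_2‖/‖e_1‖) / ln(‖e_1‖/‖e_0‖)
  = ln(9.8048e-9/1.2657e-5) / ln(1.2657e-5/1.0825e-3)
  = ln(0.000774654) / ln(0.0116924)
  = -7.163094 / -4.448816 ≈ 1.610112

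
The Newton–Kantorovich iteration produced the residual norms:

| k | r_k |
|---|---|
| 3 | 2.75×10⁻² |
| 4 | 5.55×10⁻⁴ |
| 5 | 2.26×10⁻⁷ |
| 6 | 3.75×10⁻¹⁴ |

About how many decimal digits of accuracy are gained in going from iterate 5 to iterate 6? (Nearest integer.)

7

Digits gained ≈ log₁₀(r_5/r_6) = log₁₀(2.26×10⁻⁷/3.75×10⁻¹⁴) = log₁₀(6.02667e+06) ≈ 6.780.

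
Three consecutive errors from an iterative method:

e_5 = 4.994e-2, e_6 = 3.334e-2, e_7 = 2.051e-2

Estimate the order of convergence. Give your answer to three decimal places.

1.202

p ≈ ln(e_7/e_6) / ln(e_6/e_5)
  = ln(2.051e-2/3.334e-2) / ln(3.334e-2/4.994e-2)
  = ln(0.615177) / ln(0.667601)
  = -0.485845 / -0.404065 ≈ 1.202393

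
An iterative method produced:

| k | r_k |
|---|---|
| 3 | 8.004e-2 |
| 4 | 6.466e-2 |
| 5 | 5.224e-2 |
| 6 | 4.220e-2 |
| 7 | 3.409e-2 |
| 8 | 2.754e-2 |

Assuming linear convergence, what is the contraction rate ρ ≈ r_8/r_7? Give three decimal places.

ρ ≈ r_8/r_7 = 2.754e-2/3.409e-2 = 0.80786

0.808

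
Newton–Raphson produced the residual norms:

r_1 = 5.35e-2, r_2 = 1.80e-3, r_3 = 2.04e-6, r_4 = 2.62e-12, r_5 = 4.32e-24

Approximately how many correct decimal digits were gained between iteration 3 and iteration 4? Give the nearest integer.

Digits gained ≈ log₁₀(r_3/r_4) = log₁₀(2.04e-6/2.62e-12) = log₁₀(778626) ≈ 5.891.

6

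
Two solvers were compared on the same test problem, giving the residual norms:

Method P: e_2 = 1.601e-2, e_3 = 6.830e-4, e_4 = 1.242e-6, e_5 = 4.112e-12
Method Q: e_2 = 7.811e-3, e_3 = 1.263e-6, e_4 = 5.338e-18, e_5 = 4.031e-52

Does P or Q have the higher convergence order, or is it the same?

Method P: p ≈ ln(4.112e-12/1.242e-6)/ln(1.242e-6/6.830e-4) ≈ 2.00.
Method Q: p ≈ ln(4.031e-52/5.338e-18)/ln(5.338e-18/1.263e-6) ≈ 3.00.
Method Q has the higher order (≈3.0 vs ≈2.0).

Q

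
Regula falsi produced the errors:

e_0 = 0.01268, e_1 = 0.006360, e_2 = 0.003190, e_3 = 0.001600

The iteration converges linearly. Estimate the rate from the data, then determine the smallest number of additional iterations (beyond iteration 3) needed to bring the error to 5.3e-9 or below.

19

Rate ρ ≈ e_3/e_2 = 0.001600/0.003190 = 0.5016.
After j more steps, e_{3+j} ≈ 0.001600·ρ^j; need ρ^j ≤ 5.3e-9/0.001600 = 3.3125e-06.
j ≥ ln(3.3125e-06)/ln(0.5016) = -12.6178/-0.68995 = 18.288.
So 19 more iterations are needed.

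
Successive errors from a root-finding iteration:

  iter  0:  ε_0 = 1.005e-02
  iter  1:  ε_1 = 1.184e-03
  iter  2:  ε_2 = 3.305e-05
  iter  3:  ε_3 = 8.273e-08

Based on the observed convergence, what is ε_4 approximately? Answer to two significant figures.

3.7e-12

First estimate the order: p ≈ ln(ε_3/ε_2) / ln(ε_2/ε_1) = ln(8.273e-08/3.305e-05)/ln(3.305e-05/1.184e-03) = ln(0.00250318)/ln(0.0279139) ≈ 1.6739.
Then ε_4 ≈ ε_3·(ε_3/ε_2)^p = 8.273e-08·(0.00250318)^1.6739 = 8.273e-08·4.41912e-05 ≈ 3.656e-12.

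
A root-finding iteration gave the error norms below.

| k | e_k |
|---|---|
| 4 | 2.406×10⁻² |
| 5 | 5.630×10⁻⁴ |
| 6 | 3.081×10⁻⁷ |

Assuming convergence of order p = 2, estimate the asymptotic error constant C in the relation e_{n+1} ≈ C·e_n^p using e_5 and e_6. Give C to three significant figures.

C ≈ e_6 / e_5^2
  = 3.081×10⁻⁷ / (5.630×10⁻⁴)^2
  = 3.081×10⁻⁷ / 3.16969e-07 ≈ 0.97202

0.972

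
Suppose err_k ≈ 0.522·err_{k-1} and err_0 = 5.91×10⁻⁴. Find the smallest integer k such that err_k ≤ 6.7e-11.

25

After k steps, err_k ≈ 5.91×10⁻⁴·0.522^k.
Need 0.522^k ≤ 6.7e-11/5.91×10⁻⁴ = 1.13367e-07.
k ≥ ln(1.13367e-07)/ln(0.522) = -15.9926/-0.65009 = 24.601.
Smallest integer k = 25.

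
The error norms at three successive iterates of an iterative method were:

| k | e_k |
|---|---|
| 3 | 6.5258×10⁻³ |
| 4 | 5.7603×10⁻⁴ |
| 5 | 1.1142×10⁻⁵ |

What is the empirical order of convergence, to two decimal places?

p ≈ ln(e_5/e_4) / ln(e_4/e_3)
  = ln(1.1142×10⁻⁵/5.7603×10⁻⁴) / ln(5.7603×10⁻⁴/6.5258×10⁻³)
  = ln(0.0193427) / ln(0.0882696)
  = -3.94544 / -2.42736 ≈ 1.62540

1.63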